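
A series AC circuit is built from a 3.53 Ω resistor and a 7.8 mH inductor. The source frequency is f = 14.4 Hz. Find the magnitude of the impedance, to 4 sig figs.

ω = 2πf = 90.48 rad/s
X_L = ωL = 0.7057 Ω
Z = 3.530 + j0.7057 Ω
|Z| = √(3.530² + 0.7057²) = 3.600 Ω

3.600 Ω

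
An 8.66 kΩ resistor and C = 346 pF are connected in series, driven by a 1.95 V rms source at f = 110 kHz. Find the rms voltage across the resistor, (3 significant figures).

1.76 V

ω = 2πf = 691200 rad/s
X_C = 1/(ωC) = 4180 Ω
Z = 8660 − j4180 Ω
|Z| = √(8660² + 4180²) = 9620 Ω
I = V/|Z| = 203 μA
V_R = I·|Z_R| = 0.000203 × 8660 = 1.76 V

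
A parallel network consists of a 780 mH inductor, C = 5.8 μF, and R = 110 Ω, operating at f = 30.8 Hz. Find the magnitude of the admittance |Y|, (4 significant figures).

ω = 2πf = 193.5 rad/s
X_L = ωL = 150.9 Ω
X_C = 1/(ωC) = 890.9 Ω
Parallel: admittances add. Y = 1/R + 1/(jωL) + jωC
Y = (0.009091 − j0.005502) S
|Y| = 0.01063 S → |Z| = 1/|Y| = 94.10 Ω, ∠Z = −∠Y = 31.19°

10.63 mS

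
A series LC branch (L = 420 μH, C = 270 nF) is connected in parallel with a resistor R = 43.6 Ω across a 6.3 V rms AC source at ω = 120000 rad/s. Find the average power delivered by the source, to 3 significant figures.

910 mW

X_L = ωL = 50.4 Ω
X_C = 1/(ωC) = 30.9 Ω
Branch 1: Z₁ = R = 43.6 Ω
Branch 2 (series LC): Z₂ = j(X_L − X_C) = j19.5 Ω
Parallel: Z = Z₁Z₂/(Z₁+Z₂), |Z| = 17.8 Ω, ∠Z = 65.9°
I = V/|Z| = 353 mA
P = VI cos φ = 6.3 × 0.353 × cos(65.9°) = 910 mW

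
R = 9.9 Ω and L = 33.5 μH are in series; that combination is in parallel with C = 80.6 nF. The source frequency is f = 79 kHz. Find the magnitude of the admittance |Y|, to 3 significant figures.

ω = 2πf = 496400 rad/s
X_L = ωL = 16.6 Ω
X_C = 1/(ωC) = 25.0 Ω
Branch 1 (R+jX_L): Z₁ = 9.90 + j16.6 Ω, |Z₁| = 19.4 Ω
Branch 2 (−jX_C): Z₂ = −j25.0 Ω
Parallel: Z = Z₁Z₂/(Z₁+Z₂), |Z| = 37.3 Ω, ∠Z = 9.43°
|Y| = 1/|Z| = 26.8 mS

26.8 mS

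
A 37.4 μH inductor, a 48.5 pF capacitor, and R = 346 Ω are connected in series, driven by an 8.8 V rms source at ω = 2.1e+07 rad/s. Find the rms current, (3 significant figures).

22.1 mA

X_L = ωL = 785 Ω
X_C = 1/(ωC) = 982 Ω
Net reactance X = X_L − X_C = -196 Ω
Z = 346 − j196 Ω
|Z| = √(346² + 196²) = 398 Ω
I = V/|Z| = 8.8/398 = 22.1 mA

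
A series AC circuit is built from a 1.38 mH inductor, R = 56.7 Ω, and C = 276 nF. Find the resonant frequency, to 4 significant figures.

ω₀ = 1/√(LC) = 1/√(0.00138 × 2.76e-07) = 51240 rad/s
f₀ = ω₀/(2π) = 8.155 kHz

8.155 kHz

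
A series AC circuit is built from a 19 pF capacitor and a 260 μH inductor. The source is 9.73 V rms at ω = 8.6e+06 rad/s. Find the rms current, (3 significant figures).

2.51 mA

X_L = ωL = 2240 Ω
X_C = 1/(ωC) = 6120 Ω
Net reactance X = X_L − X_C = -3880 Ω
Z = − j3880 Ω
|Z| = √(0² + 3880²) = 3880 Ω
I = V/|Z| = 9.73/3880 = 2.51 mA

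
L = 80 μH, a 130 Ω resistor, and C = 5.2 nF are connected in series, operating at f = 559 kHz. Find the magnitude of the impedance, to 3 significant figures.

261 Ω

ω = 2πf = 3.512e+06 rad/s
X_L = ωL = 281 Ω
X_C = 1/(ωC) = 54.8 Ω
Net reactance X = X_L − X_C = 226 Ω
Z = 130 + j226 Ω
|Z| = √(130² + 226²) = 261 Ω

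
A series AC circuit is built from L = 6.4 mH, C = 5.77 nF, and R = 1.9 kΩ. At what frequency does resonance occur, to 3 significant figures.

26.2 kHz

ω₀ = 1/√(LC) = 1/√(0.0064 × 5.77e-09) = 164600 rad/s
f₀ = ω₀/(2π) = 26.2 kHz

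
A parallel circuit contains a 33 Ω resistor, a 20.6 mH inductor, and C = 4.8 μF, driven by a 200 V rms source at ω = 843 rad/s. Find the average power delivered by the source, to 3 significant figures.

1.21 kW

X_L = ωL = 17.4 Ω
X_C = 1/(ωC) = 247 Ω
Parallel: admittances add. Y = 1/R + 1/(jωL) + jωC
Y = (0.0303 − j0.0535) S
|Y| = 0.0615 S → |Z| = 1/|Y| = 16.3 Ω, ∠Z = −∠Y = 60.5°
I = V/|Z| = 12.3 A
P = VI cos φ = 200 × 12.3 × cos(60.5°) = 1.21 kW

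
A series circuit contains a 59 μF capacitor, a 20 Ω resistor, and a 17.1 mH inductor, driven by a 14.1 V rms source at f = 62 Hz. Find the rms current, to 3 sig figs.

ω = 2πf = 389.6 rad/s
X_L = ωL = 6.66 Ω
X_C = 1/(ωC) = 43.5 Ω
Net reactance X = X_L − X_C = -36.8 Ω
Z = 20.0 − j36.8 Ω
|Z| = √(20.0² + 36.8²) = 41.9 Ω
I = V/|Z| = 14.1/41.9 = 336 mA

336 mA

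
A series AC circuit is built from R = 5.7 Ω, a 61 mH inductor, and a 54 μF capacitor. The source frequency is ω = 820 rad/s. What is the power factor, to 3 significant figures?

X_L = ωL = 50.0 Ω
X_C = 1/(ωC) = 22.6 Ω
Net reactance X = X_L − X_C = 27.4 Ω
Z = 5.70 + j27.4 Ω
|Z| = √(5.70² + 27.4²) = 28.0 Ω
∠Z = arctan(27.4/5.70) = 78.3°
cos φ = cos(78.3°) = 0.203

0.203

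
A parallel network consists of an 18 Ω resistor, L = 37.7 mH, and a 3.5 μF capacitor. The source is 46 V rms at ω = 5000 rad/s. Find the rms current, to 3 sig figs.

2.62 A

X_L = ωL = 188 Ω
X_C = 1/(ωC) = 57.1 Ω
Parallel: admittances add. Y = 1/R + 1/(jωL) + jωC
Y = (0.0556 + j0.0122) S
|Y| = 0.0569 S → |Z| = 1/|Y| = 17.6 Ω, ∠Z = −∠Y = -12.4°
I = V/|Z| = 46/17.6 = 2.62 A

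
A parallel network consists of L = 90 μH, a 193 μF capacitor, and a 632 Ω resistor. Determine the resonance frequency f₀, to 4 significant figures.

ω₀ = 1/√(LC) = 1/√(9e-05 × 0.000193) = 7588 rad/s
f₀ = ω₀/(2π) = 1.208 kHz

1.208 kHz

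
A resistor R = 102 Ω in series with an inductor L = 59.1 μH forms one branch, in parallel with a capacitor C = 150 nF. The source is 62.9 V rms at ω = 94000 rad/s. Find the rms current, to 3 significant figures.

X_L = ωL = 5.56 Ω
X_C = 1/(ωC) = 70.9 Ω
Branch 1 (R+jX_L): Z₁ = 102 + j5.56 Ω, |Z₁| = 102 Ω
Branch 2 (−jX_C): Z₂ = −j70.9 Ω
Parallel: Z = Z₁Z₂/(Z₁+Z₂), |Z| = 59.8 Ω, ∠Z = -54.2°
I = V/|Z| = 62.9/59.8 = 1.05 A

1.05 A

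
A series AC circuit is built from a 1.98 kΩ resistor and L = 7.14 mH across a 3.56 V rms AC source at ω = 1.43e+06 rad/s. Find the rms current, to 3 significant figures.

342 μA

X_L = ωL = 10200 Ω
Z = 1980 + j10200 Ω
|Z| = √(1980² + 10200²) = 10400 Ω
I = V/|Z| = 3.56/10400 = 342 μA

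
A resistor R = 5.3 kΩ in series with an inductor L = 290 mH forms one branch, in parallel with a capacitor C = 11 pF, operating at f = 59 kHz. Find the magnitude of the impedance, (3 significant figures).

ω = 2πf = 370700 rad/s
X_L = ωL = 108000 Ω
X_C = 1/(ωC) = 245000 Ω
Branch 1 (R+jX_L): Z₁ = 5300 + j108000 Ω, |Z₁| = 108000 Ω
Branch 2 (−jX_C): Z₂ = −j245000 Ω
Parallel: Z = Z₁Z₂/(Z₁+Z₂), |Z| = 192000 Ω, ∠Z = 85.0°

192000 Ω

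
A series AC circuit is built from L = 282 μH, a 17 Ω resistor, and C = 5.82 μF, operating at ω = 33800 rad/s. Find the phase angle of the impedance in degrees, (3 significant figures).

X_L = ωL = 9.53 Ω
X_C = 1/(ωC) = 5.08 Ω
Net reactance X = X_L − X_C = 4.45 Ω
Z = 17.0 + j4.45 Ω
|Z| = √(17.0² + 4.45²) = 17.6 Ω
∠Z = arctan(4.45/17.0) = 14.7°

14.7°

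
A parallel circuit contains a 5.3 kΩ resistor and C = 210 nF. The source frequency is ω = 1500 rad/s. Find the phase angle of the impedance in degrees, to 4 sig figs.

X_C = 1/(ωC) = 3175 Ω
Parallel: admittances add. Y = 1/R + jωC
Y = (0.0001887 + j0.0003150) S
|Y| = 0.0003672 S → |Z| = 1/|Y| = 2723 Ω, ∠Z = −∠Y = -59.08°

-59.08°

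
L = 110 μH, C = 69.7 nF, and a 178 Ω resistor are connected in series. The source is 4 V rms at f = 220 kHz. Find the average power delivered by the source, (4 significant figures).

55.03 mW

ω = 2πf = 1.382e+06 rad/s
X_L = ωL = 152.1 Ω
X_C = 1/(ωC) = 10.38 Ω
Net reactance X = X_L − X_C = 141.7 Ω
Z = 178.0 + j141.7 Ω
|Z| = √(178.0² + 141.7²) = 227.5 Ω
∠Z = arctan(141.7/178.0) = 38.52°
I = V/|Z| = 17.58 mA
P = VI cos φ = 4 × 0.01758 × cos(38.52°) = 55.03 mW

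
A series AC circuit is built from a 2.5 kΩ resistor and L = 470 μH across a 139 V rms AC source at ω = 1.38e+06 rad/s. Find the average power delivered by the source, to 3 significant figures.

7.24 W

X_L = ωL = 649 Ω
Z = 2500 + j649 Ω
|Z| = √(2500² + 649²) = 2580 Ω
∠Z = arctan(649/2500) = 14.5°
I = V/|Z| = 53.8 mA
P = VI cos φ = 139 × 0.0538 × cos(14.5°) = 7.24 W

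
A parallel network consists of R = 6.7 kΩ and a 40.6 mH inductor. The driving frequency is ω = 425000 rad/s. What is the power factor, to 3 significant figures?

0.932

X_L = ωL = 17300 Ω
Parallel: admittances add. Y = 1/R + 1/(jωL)
Y = (0.000149 − j5.8e-05) S
|Y| = 0.000160 S → |Z| = 1/|Y| = 6250 Ω, ∠Z = −∠Y = 21.2°
cos φ = cos(21.2°) = 0.932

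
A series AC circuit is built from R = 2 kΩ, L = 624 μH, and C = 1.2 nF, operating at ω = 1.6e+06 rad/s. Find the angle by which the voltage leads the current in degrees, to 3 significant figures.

X_L = ωL = 998 Ω
X_C = 1/(ωC) = 521 Ω
Net reactance X = X_L − X_C = 478 Ω
Z = 2000 + j478 Ω
|Z| = √(2000² + 478²) = 2060 Ω
∠Z = arctan(478/2000) = 13.4°

13.4°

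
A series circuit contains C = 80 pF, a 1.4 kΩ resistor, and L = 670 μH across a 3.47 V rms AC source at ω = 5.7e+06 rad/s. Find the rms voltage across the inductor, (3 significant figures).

X_L = ωL = 3820 Ω
X_C = 1/(ωC) = 2190 Ω
Net reactance X = X_L − X_C = 1630 Ω
Z = 1400 + j1630 Ω
|Z| = √(1400² + 1630²) = 2150 Ω
I = V/|Z| = 1.62 mA
V_L = I·|Z_L| = 0.00162 × 3820 = 6.18 V

6.18 V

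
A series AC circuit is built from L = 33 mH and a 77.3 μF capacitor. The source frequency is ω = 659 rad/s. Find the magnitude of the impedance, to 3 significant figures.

2.12 Ω

X_L = ωL = 21.7 Ω
X_C = 1/(ωC) = 19.6 Ω
Net reactance X = X_L − X_C = 2.12 Ω
Z = j2.12 Ω
|Z| = √(0² + 2.12²) = 2.12 Ω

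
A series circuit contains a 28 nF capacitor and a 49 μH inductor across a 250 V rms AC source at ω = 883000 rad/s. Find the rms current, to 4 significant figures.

88.64 A

X_L = ωL = 43.27 Ω
X_C = 1/(ωC) = 40.45 Ω
Net reactance X = X_L − X_C = 2.820 Ω
Z = j2.820 Ω
|Z| = √(0² + 2.820²) = 2.820 Ω
I = V/|Z| = 250/2.820 = 88.64 A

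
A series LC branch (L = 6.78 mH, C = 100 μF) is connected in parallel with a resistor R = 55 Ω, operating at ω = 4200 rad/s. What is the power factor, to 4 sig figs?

0.4287

X_L = ωL = 28.48 Ω
X_C = 1/(ωC) = 2.381 Ω
Branch 1: Z₁ = R = 55.00 Ω
Branch 2 (series LC): Z₂ = j(X_L − X_C) = j26.10 Ω
Parallel: Z = Z₁Z₂/(Z₁+Z₂), |Z| = 23.58 Ω, ∠Z = 64.62°
cos φ = cos(64.62°) = 0.4287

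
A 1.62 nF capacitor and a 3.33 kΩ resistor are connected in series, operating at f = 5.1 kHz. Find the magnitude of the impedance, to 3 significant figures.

19500 Ω

ω = 2πf = 32040 rad/s
X_C = 1/(ωC) = 19300 Ω
Z = 3330 − j19300 Ω
|Z| = √(3330² + 19300²) = 19500 Ω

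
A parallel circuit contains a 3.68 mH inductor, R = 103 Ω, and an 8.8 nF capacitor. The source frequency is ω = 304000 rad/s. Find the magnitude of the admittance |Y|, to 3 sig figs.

X_L = ωL = 1120 Ω
X_C = 1/(ωC) = 374 Ω
Parallel: admittances add. Y = 1/R + 1/(jωL) + jωC
Y = (0.00971 + j0.00178) S
|Y| = 0.00987 S → |Z| = 1/|Y| = 101 Ω, ∠Z = −∠Y = -10.4°

9.87 mS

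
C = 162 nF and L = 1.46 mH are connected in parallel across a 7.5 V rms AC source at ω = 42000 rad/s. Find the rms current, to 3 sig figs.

X_L = ωL = 61.3 Ω
X_C = 1/(ωC) = 147 Ω
Parallel: admittances add. Y = 1/(jωL) + jωC
Y = (0 − j0.00950) S
|Y| = 0.00950 S → |Z| = 1/|Y| = 105 Ω, ∠Z = −∠Y = 90.0°
I = V/|Z| = 7.5/105 = 71.3 mA

71.3 mA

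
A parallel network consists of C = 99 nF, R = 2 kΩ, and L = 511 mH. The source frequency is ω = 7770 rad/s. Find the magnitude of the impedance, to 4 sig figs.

X_L = ωL = 3970 Ω
X_C = 1/(ωC) = 1300 Ω
Parallel: admittances add. Y = 1/R + 1/(jωL) + jωC
Y = (0.0005000 + j0.0005174) S
|Y| = 0.0007195 S → |Z| = 1/|Y| = 1390 Ω, ∠Z = −∠Y = -45.98°

1390 Ω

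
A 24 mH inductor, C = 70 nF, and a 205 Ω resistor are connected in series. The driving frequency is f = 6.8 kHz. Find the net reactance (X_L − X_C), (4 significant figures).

691.1 Ω

ω = 2πf = 42730 rad/s
X_L = ωL = 1025 Ω
X_C = 1/(ωC) = 334.4 Ω
X = 1025 − 334.4 = 691.1 Ω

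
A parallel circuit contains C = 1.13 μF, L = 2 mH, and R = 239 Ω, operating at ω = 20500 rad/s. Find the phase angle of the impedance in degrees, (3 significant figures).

X_L = ωL = 41.0 Ω
X_C = 1/(ωC) = 43.2 Ω
Parallel: admittances add. Y = 1/R + 1/(jωL) + jωC
Y = (0.00418 − j0.00123) S
|Y| = 0.00436 S → |Z| = 1/|Y| = 229 Ω, ∠Z = −∠Y = 16.3°

16.3°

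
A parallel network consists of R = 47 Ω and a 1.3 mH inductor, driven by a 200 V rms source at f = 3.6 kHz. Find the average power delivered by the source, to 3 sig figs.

851 W

ω = 2πf = 22620 rad/s
X_L = ωL = 29.4 Ω
Parallel: admittances add. Y = 1/R + 1/(jωL)
Y = (0.0213 − j0.0340) S
|Y| = 0.0401 S → |Z| = 1/|Y| = 24.9 Ω, ∠Z = −∠Y = 58.0°
I = V/|Z| = 8.02 A
P = VI cos φ = 200 × 8.02 × cos(58.0°) = 851 W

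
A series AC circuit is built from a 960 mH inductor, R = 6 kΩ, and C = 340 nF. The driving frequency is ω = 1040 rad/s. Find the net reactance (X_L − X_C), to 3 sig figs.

-1830 Ω

X_L = ωL = 998 Ω
X_C = 1/(ωC) = 2830 Ω
X = 998 − 2830 = -1830 Ω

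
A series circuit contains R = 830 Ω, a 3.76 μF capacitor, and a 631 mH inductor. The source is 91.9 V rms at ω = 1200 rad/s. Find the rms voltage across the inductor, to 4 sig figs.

X_L = ωL = 757.2 Ω
X_C = 1/(ωC) = 221.6 Ω
Net reactance X = X_L − X_C = 535.6 Ω
Z = 830.0 + j535.6 Ω
|Z| = √(830.0² + 535.6²) = 987.8 Ω
I = V/|Z| = 93.04 mA
V_L = I·|Z_L| = 0.09304 × 757.2 = 70.45 V

70.45 V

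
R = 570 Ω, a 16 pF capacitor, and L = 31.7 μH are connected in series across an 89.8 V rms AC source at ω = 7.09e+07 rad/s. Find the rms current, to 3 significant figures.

60.7 mA

X_L = ωL = 2250 Ω
X_C = 1/(ωC) = 882 Ω
Net reactance X = X_L − X_C = 1370 Ω
Z = 570 + j1370 Ω
|Z| = √(570² + 1370²) = 1480 Ω
I = V/|Z| = 89.8/1480 = 60.7 mA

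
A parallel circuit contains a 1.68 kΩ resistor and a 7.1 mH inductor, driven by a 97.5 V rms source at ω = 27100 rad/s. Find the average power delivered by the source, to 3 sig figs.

5.66 W

X_L = ωL = 192 Ω
Parallel: admittances add. Y = 1/R + 1/(jωL)
Y = (0.000595 − j0.00520) S
|Y| = 0.00523 S → |Z| = 1/|Y| = 191 Ω, ∠Z = −∠Y = 83.5°
I = V/|Z| = 510 mA
P = VI cos φ = 97.5 × 0.510 × cos(83.5°) = 5.66 W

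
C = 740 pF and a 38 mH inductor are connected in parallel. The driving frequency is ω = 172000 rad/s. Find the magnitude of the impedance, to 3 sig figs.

38900 Ω

X_L = ωL = 6540 Ω
X_C = 1/(ωC) = 7860 Ω
Parallel: admittances add. Y = 1/(jωL) + jωC
Y = (0 − j2.57e-05) S
|Y| = 2.57e-05 S → |Z| = 1/|Y| = 38900 Ω, ∠Z = −∠Y = 90.0°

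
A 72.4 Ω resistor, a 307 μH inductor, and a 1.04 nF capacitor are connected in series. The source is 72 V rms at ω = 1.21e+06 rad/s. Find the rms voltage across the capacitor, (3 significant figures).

133 V

X_L = ωL = 371 Ω
X_C = 1/(ωC) = 795 Ω
Net reactance X = X_L − X_C = -423 Ω
Z = 72.4 − j423 Ω
|Z| = √(72.4² + 423²) = 429 Ω
I = V/|Z| = 168 mA
V_C = I·|Z_C| = 0.168 × 795 = 133 V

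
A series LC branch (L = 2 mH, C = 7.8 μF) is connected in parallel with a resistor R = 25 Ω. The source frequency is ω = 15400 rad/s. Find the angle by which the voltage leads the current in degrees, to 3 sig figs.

X_L = ωL = 30.8 Ω
X_C = 1/(ωC) = 8.33 Ω
Branch 1: Z₁ = R = 25.0 Ω
Branch 2 (series LC): Z₂ = j(X_L − X_C) = j22.5 Ω
Parallel: Z = Z₁Z₂/(Z₁+Z₂), |Z| = 16.7 Ω, ∠Z = 48.0°

48.0°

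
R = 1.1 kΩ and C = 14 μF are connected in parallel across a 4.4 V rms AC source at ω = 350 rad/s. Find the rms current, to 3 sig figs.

21.9 mA

X_C = 1/(ωC) = 204 Ω
Parallel: admittances add. Y = 1/R + jωC
Y = (0.000909 + j0.00490) S
|Y| = 0.00498 S → |Z| = 1/|Y| = 201 Ω, ∠Z = −∠Y = -79.5°
I = V/|Z| = 4.4/201 = 21.9 mA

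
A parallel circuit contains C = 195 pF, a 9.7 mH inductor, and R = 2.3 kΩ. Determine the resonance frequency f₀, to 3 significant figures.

116 kHz

ω₀ = 1/√(LC) = 1/√(0.0097 × 1.95e-10) = 727100 rad/s
f₀ = ω₀/(2π) = 116 kHz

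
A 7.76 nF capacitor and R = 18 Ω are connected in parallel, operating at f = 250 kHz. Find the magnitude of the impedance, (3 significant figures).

ω = 2πf = 1.571e+06 rad/s
X_C = 1/(ωC) = 82.0 Ω
Parallel: admittances add. Y = 1/R + jωC
Y = (0.0556 + j0.0122) S
|Y| = 0.0569 S → |Z| = 1/|Y| = 17.6 Ω, ∠Z = −∠Y = -12.4°

17.6 Ω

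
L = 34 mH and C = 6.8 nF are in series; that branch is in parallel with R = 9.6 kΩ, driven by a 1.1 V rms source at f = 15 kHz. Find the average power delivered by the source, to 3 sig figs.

ω = 2πf = 94250 rad/s
X_L = ωL = 3200 Ω
X_C = 1/(ωC) = 1560 Ω
Branch 1: Z₁ = R = 9600 Ω
Branch 2 (series LC): Z₂ = j(X_L − X_C) = j1640 Ω
Parallel: Z = Z₁Z₂/(Z₁+Z₂), |Z| = 1620 Ω, ∠Z = 80.3°
I = V/|Z| = 679 μA
P = VI cos φ = 1.1 × 0.000679 × cos(80.3°) = 126 μW

126 μW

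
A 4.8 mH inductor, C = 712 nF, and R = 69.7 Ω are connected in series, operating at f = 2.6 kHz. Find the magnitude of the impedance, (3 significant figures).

70.1 Ω

ω = 2πf = 16340 rad/s
X_L = ωL = 78.4 Ω
X_C = 1/(ωC) = 86.0 Ω
Net reactance X = X_L − X_C = -7.56 Ω
Z = 69.7 − j7.56 Ω
|Z| = √(69.7² + 7.56²) = 70.1 Ω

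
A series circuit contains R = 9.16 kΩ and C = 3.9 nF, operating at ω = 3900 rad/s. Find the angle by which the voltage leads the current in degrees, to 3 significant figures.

-82.1°

X_C = 1/(ωC) = 65700 Ω
Z = 9160 − j65700 Ω
|Z| = √(9160² + 65700²) = 66400 Ω
∠Z = arctan(-65700/9160) = -82.1°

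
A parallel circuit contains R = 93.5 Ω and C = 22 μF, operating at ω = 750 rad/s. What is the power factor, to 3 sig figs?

X_C = 1/(ωC) = 60.6 Ω
Parallel: admittances add. Y = 1/R + jωC
Y = (0.0107 + j0.0165) S
|Y| = 0.0197 S → |Z| = 1/|Y| = 50.9 Ω, ∠Z = −∠Y = -57.0°
cos φ = cos(-57.0°) = 0.544

0.544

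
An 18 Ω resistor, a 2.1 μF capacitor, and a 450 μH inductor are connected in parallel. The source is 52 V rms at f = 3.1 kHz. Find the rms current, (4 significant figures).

ω = 2πf = 19480 rad/s
X_L = ωL = 8.765 Ω
X_C = 1/(ωC) = 24.45 Ω
Parallel: admittances add. Y = 1/R + 1/(jωL) + jωC
Y = (0.05556 − j0.07319) S
|Y| = 0.09188 S → |Z| = 1/|Y| = 10.88 Ω, ∠Z = −∠Y = 52.80°
I = V/|Z| = 52/10.88 = 4.778 A

4.778 A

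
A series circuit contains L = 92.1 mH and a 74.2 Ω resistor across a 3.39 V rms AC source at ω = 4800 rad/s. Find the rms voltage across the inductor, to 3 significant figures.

X_L = ωL = 442 Ω
Z = 74.2 + j442 Ω
|Z| = √(74.2² + 442²) = 448 Ω
I = V/|Z| = 7.56 mA
V_L = I·|Z_L| = 0.00756 × 442 = 3.34 V

3.34 V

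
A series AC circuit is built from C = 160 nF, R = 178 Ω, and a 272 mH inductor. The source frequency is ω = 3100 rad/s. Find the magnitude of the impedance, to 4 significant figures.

X_L = ωL = 843.2 Ω
X_C = 1/(ωC) = 2016 Ω
Net reactance X = X_L − X_C = -1173 Ω
Z = 178.0 − j1173 Ω
|Z| = √(178.0² + 1173²) = 1186 Ω

1186 Ω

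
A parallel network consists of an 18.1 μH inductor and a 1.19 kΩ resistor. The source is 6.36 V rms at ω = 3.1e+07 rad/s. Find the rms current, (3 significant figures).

12.5 mA

X_L = ωL = 561 Ω
Parallel: admittances add. Y = 1/R + 1/(jωL)
Y = (0.000840 − j0.00178) S
|Y| = 0.00197 S → |Z| = 1/|Y| = 508 Ω, ∠Z = −∠Y = 64.8°
I = V/|Z| = 6.36/508 = 12.5 mA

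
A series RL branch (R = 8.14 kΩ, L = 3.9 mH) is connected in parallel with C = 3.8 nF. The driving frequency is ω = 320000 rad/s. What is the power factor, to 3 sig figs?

X_L = ωL = 1250 Ω
X_C = 1/(ωC) = 822 Ω
Branch 1 (R+jX_L): Z₁ = 8140 + j1250 Ω, |Z₁| = 8240 Ω
Branch 2 (−jX_C): Z₂ = −j822 Ω
Parallel: Z = Z₁Z₂/(Z₁+Z₂), |Z| = 831 Ω, ∠Z = -84.3°
cos φ = cos(-84.3°) = 0.0997

0.0997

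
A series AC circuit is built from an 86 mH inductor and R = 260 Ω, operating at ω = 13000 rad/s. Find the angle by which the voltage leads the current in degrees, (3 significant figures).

X_L = ωL = 1120 Ω
Z = 260 + j1120 Ω
|Z| = √(260² + 1120²) = 1150 Ω
∠Z = arctan(1120/260) = 76.9°

76.9°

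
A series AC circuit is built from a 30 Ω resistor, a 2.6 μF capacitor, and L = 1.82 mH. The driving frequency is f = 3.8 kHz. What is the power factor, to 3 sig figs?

ω = 2πf = 23880 rad/s
X_L = ωL = 43.5 Ω
X_C = 1/(ωC) = 16.1 Ω
Net reactance X = X_L − X_C = 27.3 Ω
Z = 30.0 + j27.3 Ω
|Z| = √(30.0² + 27.3²) = 40.6 Ω
∠Z = arctan(27.3/30.0) = 42.3°
cos φ = cos(42.3°) = 0.739

0.739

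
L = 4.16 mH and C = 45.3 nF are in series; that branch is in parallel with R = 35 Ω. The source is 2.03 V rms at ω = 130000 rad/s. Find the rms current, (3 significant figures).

X_L = ωL = 541 Ω
X_C = 1/(ωC) = 170 Ω
Branch 1: Z₁ = R = 35.0 Ω
Branch 2 (series LC): Z₂ = j(X_L − X_C) = j371 Ω
Parallel: Z = Z₁Z₂/(Z₁+Z₂), |Z| = 34.8 Ω, ∠Z = 5.39°
I = V/|Z| = 2.03/34.8 = 58.3 mA

58.3 mA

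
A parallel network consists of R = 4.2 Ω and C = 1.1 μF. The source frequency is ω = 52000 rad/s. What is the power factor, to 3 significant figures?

0.972

X_C = 1/(ωC) = 17.5 Ω
Parallel: admittances add. Y = 1/R + jωC
Y = (0.238 + j0.0572) S
|Y| = 0.245 S → |Z| = 1/|Y| = 4.08 Ω, ∠Z = −∠Y = -13.5°
cos φ = cos(-13.5°) = 0.972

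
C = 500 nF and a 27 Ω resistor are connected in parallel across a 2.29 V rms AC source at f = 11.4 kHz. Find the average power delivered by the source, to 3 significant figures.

ω = 2πf = 71630 rad/s
X_C = 1/(ωC) = 27.9 Ω
Parallel: admittances add. Y = 1/R + jωC
Y = (0.0370 + j0.0358) S
|Y| = 0.0515 S → |Z| = 1/|Y| = 19.4 Ω, ∠Z = −∠Y = -44.0°
I = V/|Z| = 118 mA
P = VI cos φ = 2.29 × 0.118 × cos(-44.0°) = 194 mW

194 mW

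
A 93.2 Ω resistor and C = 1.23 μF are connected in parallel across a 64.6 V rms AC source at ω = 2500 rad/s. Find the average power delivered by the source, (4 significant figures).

X_C = 1/(ωC) = 325.2 Ω
Parallel: admittances add. Y = 1/R + jωC
Y = (0.01073 + j0.003075) S
|Y| = 0.01116 S → |Z| = 1/|Y| = 89.59 Ω, ∠Z = −∠Y = -15.99°
I = V/|Z| = 721.0 mA
P = VI cos φ = 64.6 × 0.7210 × cos(-15.99°) = 44.78 W

44.78 W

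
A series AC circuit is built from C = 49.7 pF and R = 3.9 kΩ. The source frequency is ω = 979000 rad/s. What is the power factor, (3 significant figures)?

0.186

X_C = 1/(ωC) = 20600 Ω
Z = 3900 − j20600 Ω
|Z| = √(3900² + 20600²) = 20900 Ω
∠Z = arctan(-20600/3900) = -79.3°
cos φ = cos(-79.3°) = 0.186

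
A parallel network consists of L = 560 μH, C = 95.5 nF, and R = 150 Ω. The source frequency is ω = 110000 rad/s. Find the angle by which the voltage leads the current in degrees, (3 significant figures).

X_L = ωL = 61.6 Ω
X_C = 1/(ωC) = 95.2 Ω
Parallel: admittances add. Y = 1/R + 1/(jωL) + jωC
Y = (0.00667 − j0.00573) S
|Y| = 0.00879 S → |Z| = 1/|Y| = 114 Ω, ∠Z = −∠Y = 40.7°

40.7°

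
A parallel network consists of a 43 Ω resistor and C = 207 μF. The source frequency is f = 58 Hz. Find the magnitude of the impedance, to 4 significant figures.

ω = 2πf = 364.4 rad/s
X_C = 1/(ωC) = 13.26 Ω
Parallel: admittances add. Y = 1/R + jωC
Y = (0.02326 + j0.07544) S
|Y| = 0.07894 S → |Z| = 1/|Y| = 12.67 Ω, ∠Z = −∠Y = -72.87°

12.67 Ω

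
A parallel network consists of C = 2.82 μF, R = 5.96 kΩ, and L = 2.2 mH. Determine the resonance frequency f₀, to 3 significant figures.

2.02 kHz

ω₀ = 1/√(LC) = 1/√(0.0022 × 2.82e-06) = 12700 rad/s
f₀ = ω₀/(2π) = 2.02 kHz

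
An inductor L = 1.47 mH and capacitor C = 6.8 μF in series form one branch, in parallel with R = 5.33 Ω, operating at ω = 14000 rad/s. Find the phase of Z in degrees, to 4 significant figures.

X_L = ωL = 20.58 Ω
X_C = 1/(ωC) = 10.50 Ω
Branch 1: Z₁ = R = 5.330 Ω
Branch 2 (series LC): Z₂ = j(X_L − X_C) = j10.08 Ω
Parallel: Z = Z₁Z₂/(Z₁+Z₂), |Z| = 4.711 Ω, ∠Z = 27.88°

27.88°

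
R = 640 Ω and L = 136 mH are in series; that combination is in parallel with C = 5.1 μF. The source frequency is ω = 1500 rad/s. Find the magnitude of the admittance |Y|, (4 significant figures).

7.336 mS

X_L = ωL = 204.0 Ω
X_C = 1/(ωC) = 130.7 Ω
Branch 1 (R+jX_L): Z₁ = 640.0 + j204.0 Ω, |Z₁| = 671.7 Ω
Branch 2 (−jX_C): Z₂ = −j130.7 Ω
Parallel: Z = Z₁Z₂/(Z₁+Z₂), |Z| = 136.3 Ω, ∠Z = -78.85°
|Y| = 1/|Z| = 7.336 mS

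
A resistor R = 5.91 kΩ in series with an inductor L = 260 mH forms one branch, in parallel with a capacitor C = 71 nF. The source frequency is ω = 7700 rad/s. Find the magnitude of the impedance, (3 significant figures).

1930 Ω

X_L = ωL = 2000 Ω
X_C = 1/(ωC) = 1830 Ω
Branch 1 (R+jX_L): Z₁ = 5910 + j2000 Ω, |Z₁| = 6240 Ω
Branch 2 (−jX_C): Z₂ = −j1830 Ω
Parallel: Z = Z₁Z₂/(Z₁+Z₂), |Z| = 1930 Ω, ∠Z = -73.0°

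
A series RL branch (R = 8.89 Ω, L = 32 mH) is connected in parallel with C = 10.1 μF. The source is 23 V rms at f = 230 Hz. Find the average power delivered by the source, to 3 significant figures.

ω = 2πf = 1445 rad/s
X_L = ωL = 46.2 Ω
X_C = 1/(ωC) = 68.5 Ω
Branch 1 (R+jX_L): Z₁ = 8.89 + j46.2 Ω, |Z₁| = 47.1 Ω
Branch 2 (−jX_C): Z₂ = −j68.5 Ω
Parallel: Z = Z₁Z₂/(Z₁+Z₂), |Z| = 135 Ω, ∠Z = 57.4°
I = V/|Z| = 171 mA
P = VI cos φ = 23 × 0.171 × cos(57.4°) = 2.12 W

2.12 W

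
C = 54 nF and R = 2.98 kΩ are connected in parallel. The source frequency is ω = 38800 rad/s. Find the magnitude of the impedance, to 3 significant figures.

471 Ω

X_C = 1/(ωC) = 477 Ω
Parallel: admittances add. Y = 1/R + jωC
Y = (0.000336 + j0.00210) S
|Y| = 0.00212 S → |Z| = 1/|Y| = 471 Ω, ∠Z = −∠Y = -80.9°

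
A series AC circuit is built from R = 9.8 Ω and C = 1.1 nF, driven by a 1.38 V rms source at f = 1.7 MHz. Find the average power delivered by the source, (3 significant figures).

2.54 mW

ω = 2πf = 1.068e+07 rad/s
X_C = 1/(ωC) = 85.1 Ω
Z = 9.80 − j85.1 Ω
|Z| = √(9.80² + 85.1²) = 85.7 Ω
∠Z = arctan(-85.1/9.80) = -83.4°
I = V/|Z| = 16.1 mA
P = VI cos φ = 1.38 × 0.0161 × cos(-83.4°) = 2.54 mW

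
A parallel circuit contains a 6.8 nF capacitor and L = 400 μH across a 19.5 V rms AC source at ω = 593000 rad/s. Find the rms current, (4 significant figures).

3.577 mA

X_L = ωL = 237.2 Ω
X_C = 1/(ωC) = 248.0 Ω
Parallel: admittances add. Y = 1/(jωL) + jωC
Y = (0 − j0.0001835) S
|Y| = 0.0001835 S → |Z| = 1/|Y| = 5451 Ω, ∠Z = −∠Y = 90.00°
I = V/|Z| = 19.5/5451 = 3.577 mA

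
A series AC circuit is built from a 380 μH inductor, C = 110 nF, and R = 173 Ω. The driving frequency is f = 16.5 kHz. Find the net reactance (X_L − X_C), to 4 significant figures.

-48.29 Ω

ω = 2πf = 103700 rad/s
X_L = ωL = 39.40 Ω
X_C = 1/(ωC) = 87.69 Ω
X = 39.40 − 87.69 = -48.29 Ω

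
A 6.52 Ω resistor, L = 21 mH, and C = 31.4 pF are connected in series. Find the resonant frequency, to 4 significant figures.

ω₀ = 1/√(LC) = 1/√(0.021 × 3.14e-11) = 1.231e+06 rad/s
f₀ = ω₀/(2π) = 196.0 kHz

196.0 kHz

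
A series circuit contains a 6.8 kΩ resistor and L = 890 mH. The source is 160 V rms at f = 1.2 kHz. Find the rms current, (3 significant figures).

16.7 mA

ω = 2πf = 7540 rad/s
X_L = ωL = 6710 Ω
Z = 6800 + j6710 Ω
|Z| = √(6800² + 6710²) = 9550 Ω
I = V/|Z| = 160/9550 = 16.7 mA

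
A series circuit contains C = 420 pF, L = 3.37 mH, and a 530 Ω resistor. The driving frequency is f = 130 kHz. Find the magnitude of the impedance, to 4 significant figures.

ω = 2πf = 816800 rad/s
X_L = ωL = 2753 Ω
X_C = 1/(ωC) = 2915 Ω
Net reactance X = X_L − X_C = -162.3 Ω
Z = 530.0 − j162.3 Ω
|Z| = √(530.0² + 162.3²) = 554.3 Ω

554.3 Ω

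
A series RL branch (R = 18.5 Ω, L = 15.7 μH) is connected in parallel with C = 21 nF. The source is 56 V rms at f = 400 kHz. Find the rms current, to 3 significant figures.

1.87 A

ω = 2πf = 2.513e+06 rad/s
X_L = ωL = 39.5 Ω
X_C = 1/(ωC) = 18.9 Ω
Branch 1 (R+jX_L): Z₁ = 18.5 + j39.5 Ω, |Z₁| = 43.6 Ω
Branch 2 (−jX_C): Z₂ = −j18.9 Ω
Parallel: Z = Z₁Z₂/(Z₁+Z₂), |Z| = 29.9 Ω, ∠Z = -73.1°
I = V/|Z| = 56/29.9 = 1.87 A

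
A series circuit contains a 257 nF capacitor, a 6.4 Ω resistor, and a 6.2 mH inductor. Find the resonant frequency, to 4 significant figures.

3.987 kHz

ω₀ = 1/√(LC) = 1/√(0.0062 × 2.57e-07) = 25050 rad/s
f₀ = ω₀/(2π) = 3.987 kHz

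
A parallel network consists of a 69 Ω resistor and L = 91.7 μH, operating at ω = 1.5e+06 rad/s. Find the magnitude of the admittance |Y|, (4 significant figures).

16.21 mS

X_L = ωL = 137.6 Ω
Parallel: admittances add. Y = 1/R + 1/(jωL)
Y = (0.01449 − j0.007270) S
|Y| = 0.01621 S → |Z| = 1/|Y| = 61.68 Ω, ∠Z = −∠Y = 26.64°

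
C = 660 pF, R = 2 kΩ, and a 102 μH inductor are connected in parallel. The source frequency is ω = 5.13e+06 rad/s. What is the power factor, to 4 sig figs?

0.3211

X_L = ωL = 523.3 Ω
X_C = 1/(ωC) = 295.4 Ω
Parallel: admittances add. Y = 1/R + 1/(jωL) + jωC
Y = (0.0005000 + j0.001475) S
|Y| = 0.001557 S → |Z| = 1/|Y| = 642.2 Ω, ∠Z = −∠Y = -71.27°
cos φ = cos(-71.27°) = 0.3211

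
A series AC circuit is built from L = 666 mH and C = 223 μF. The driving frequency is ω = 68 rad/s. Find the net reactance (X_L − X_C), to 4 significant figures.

X_L = ωL = 45.29 Ω
X_C = 1/(ωC) = 65.95 Ω
X = 45.29 − 65.95 = -20.66 Ω

-20.66 Ω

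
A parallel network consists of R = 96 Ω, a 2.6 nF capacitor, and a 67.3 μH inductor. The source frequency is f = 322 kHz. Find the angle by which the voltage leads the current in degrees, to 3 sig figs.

11.3°

ω = 2πf = 2.023e+06 rad/s
X_L = ωL = 136 Ω
X_C = 1/(ωC) = 190 Ω
Parallel: admittances add. Y = 1/R + 1/(jωL) + jωC
Y = (0.0104 − j0.00208) S
|Y| = 0.0106 S → |Z| = 1/|Y| = 94.1 Ω, ∠Z = −∠Y = 11.3°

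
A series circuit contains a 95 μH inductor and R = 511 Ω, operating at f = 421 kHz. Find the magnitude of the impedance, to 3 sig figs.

ω = 2πf = 2.645e+06 rad/s
X_L = ωL = 251 Ω
Z = 511 + j251 Ω
|Z| = √(511² + 251²) = 569 Ω

569 Ω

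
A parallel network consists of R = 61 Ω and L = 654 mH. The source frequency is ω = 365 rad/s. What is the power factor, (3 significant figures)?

X_L = ωL = 239 Ω
Parallel: admittances add. Y = 1/R + 1/(jωL)
Y = (0.0164 − j0.00419) S
|Y| = 0.0169 S → |Z| = 1/|Y| = 59.1 Ω, ∠Z = −∠Y = 14.3°
cos φ = cos(14.3°) = 0.969

0.969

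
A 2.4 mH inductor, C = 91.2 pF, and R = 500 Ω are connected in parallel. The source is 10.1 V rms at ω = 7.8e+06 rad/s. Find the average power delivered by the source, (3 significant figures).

204 mW

X_L = ωL = 18700 Ω
X_C = 1/(ωC) = 1410 Ω
Parallel: admittances add. Y = 1/R + 1/(jωL) + jωC
Y = (0.00200 + j0.000658) S
|Y| = 0.00211 S → |Z| = 1/|Y| = 475 Ω, ∠Z = −∠Y = -18.2°
I = V/|Z| = 21.3 mA
P = VI cos φ = 10.1 × 0.0213 × cos(-18.2°) = 204 mW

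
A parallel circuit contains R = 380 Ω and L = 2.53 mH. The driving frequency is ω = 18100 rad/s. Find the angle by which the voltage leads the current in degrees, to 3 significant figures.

X_L = ωL = 45.8 Ω
Parallel: admittances add. Y = 1/R + 1/(jωL)
Y = (0.00263 − j0.0218) S
|Y| = 0.0220 S → |Z| = 1/|Y| = 45.5 Ω, ∠Z = −∠Y = 83.1°

83.1°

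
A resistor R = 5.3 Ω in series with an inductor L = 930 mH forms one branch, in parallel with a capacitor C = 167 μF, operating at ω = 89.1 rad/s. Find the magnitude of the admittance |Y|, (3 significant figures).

2.96 mS

X_L = ωL = 82.9 Ω
X_C = 1/(ωC) = 67.2 Ω
Branch 1 (R+jX_L): Z₁ = 5.30 + j82.9 Ω, |Z₁| = 83.0 Ω
Branch 2 (−jX_C): Z₂ = −j67.2 Ω
Parallel: Z = Z₁Z₂/(Z₁+Z₂), |Z| = 338 Ω, ∠Z = -75.0°
|Y| = 1/|Z| = 2.96 mS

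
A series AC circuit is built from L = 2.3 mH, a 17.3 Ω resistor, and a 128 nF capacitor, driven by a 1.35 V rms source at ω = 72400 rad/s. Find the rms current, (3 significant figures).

22.1 mA

X_L = ωL = 167 Ω
X_C = 1/(ωC) = 108 Ω
Net reactance X = X_L − X_C = 58.6 Ω
Z = 17.3 + j58.6 Ω
|Z| = √(17.3² + 58.6²) = 61.1 Ω
I = V/|Z| = 1.35/61.1 = 22.1 mA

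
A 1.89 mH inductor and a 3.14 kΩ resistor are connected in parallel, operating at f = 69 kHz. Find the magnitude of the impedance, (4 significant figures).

ω = 2πf = 433500 rad/s
X_L = ωL = 819.4 Ω
Parallel: admittances add. Y = 1/R + 1/(jωL)
Y = (0.0003185 − j0.001220) S
|Y| = 0.001261 S → |Z| = 1/|Y| = 792.8 Ω, ∠Z = −∠Y = 75.37°

792.8 Ω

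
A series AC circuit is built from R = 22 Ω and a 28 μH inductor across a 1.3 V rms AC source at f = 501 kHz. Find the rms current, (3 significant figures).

ω = 2πf = 3.148e+06 rad/s
X_L = ωL = 88.1 Ω
Z = 22.0 + j88.1 Ω
|Z| = √(22.0² + 88.1²) = 90.8 Ω
I = V/|Z| = 1.3/90.8 = 14.3 mA

14.3 mA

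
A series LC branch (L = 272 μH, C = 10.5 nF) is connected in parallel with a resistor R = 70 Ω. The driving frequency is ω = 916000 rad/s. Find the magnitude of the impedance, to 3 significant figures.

63.1 Ω

X_L = ωL = 249 Ω
X_C = 1/(ωC) = 104 Ω
Branch 1: Z₁ = R = 70.0 Ω
Branch 2 (series LC): Z₂ = j(X_L − X_C) = j145 Ω
Parallel: Z = Z₁Z₂/(Z₁+Z₂), |Z| = 63.1 Ω, ∠Z = 25.7°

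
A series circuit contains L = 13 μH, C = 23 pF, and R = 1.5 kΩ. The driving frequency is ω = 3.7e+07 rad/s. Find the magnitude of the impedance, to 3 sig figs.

1650 Ω

X_L = ωL = 481 Ω
X_C = 1/(ωC) = 1180 Ω
Net reactance X = X_L − X_C = -694 Ω
Z = 1500 − j694 Ω
|Z| = √(1500² + 694²) = 1650 Ω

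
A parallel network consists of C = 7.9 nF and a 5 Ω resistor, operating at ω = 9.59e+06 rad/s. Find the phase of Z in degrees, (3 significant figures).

X_C = 1/(ωC) = 13.2 Ω
Parallel: admittances add. Y = 1/R + jωC
Y = (0.200 + j0.0758) S
|Y| = 0.214 S → |Z| = 1/|Y| = 4.68 Ω, ∠Z = −∠Y = -20.7°

-20.7°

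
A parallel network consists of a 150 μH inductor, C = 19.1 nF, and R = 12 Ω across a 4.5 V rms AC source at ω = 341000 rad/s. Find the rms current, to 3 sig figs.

X_L = ωL = 51.1 Ω
X_C = 1/(ωC) = 154 Ω
Parallel: admittances add. Y = 1/R + 1/(jωL) + jωC
Y = (0.0833 − j0.0130) S
|Y| = 0.0843 S → |Z| = 1/|Y| = 11.9 Ω, ∠Z = −∠Y = 8.89°
I = V/|Z| = 4.5/11.9 = 380 mA

380 mA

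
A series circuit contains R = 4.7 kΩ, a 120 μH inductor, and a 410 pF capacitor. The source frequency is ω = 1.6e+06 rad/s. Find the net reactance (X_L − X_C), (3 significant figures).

-1330 Ω

X_L = ωL = 192 Ω
X_C = 1/(ωC) = 1520 Ω
X = 192 − 1520 = -1330 Ω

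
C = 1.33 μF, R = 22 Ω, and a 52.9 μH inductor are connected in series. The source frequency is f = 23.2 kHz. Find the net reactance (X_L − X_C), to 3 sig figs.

ω = 2πf = 145800 rad/s
X_L = ωL = 7.71 Ω
X_C = 1/(ωC) = 5.16 Ω
X = 7.71 − 5.16 = 2.55 Ω

2.55 Ω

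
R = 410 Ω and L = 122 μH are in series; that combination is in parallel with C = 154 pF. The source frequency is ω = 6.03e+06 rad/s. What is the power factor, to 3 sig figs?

0.983

X_L = ωL = 736 Ω
X_C = 1/(ωC) = 1080 Ω
Branch 1 (R+jX_L): Z₁ = 410 + j736 Ω, |Z₁| = 842 Ω
Branch 2 (−jX_C): Z₂ = −j1080 Ω
Parallel: Z = Z₁Z₂/(Z₁+Z₂), |Z| = 1700 Ω, ∠Z = 10.6°
cos φ = cos(10.6°) = 0.983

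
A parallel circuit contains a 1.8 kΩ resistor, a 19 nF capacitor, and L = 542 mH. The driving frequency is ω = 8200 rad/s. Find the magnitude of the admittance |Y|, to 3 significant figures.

560 μS

X_L = ωL = 4440 Ω
X_C = 1/(ωC) = 6420 Ω
Parallel: admittances add. Y = 1/R + 1/(jωL) + jωC
Y = (0.000556 − j6.92e-05) S
|Y| = 0.000560 S → |Z| = 1/|Y| = 1790 Ω, ∠Z = −∠Y = 7.10°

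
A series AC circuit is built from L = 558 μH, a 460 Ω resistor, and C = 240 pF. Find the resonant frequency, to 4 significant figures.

434.9 kHz

ω₀ = 1/√(LC) = 1/√(0.000558 × 2.4e-10) = 2.733e+06 rad/s
f₀ = ω₀/(2π) = 434.9 kHz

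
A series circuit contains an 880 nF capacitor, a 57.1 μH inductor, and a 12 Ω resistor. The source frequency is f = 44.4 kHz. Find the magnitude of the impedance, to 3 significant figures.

ω = 2πf = 279000 rad/s
X_L = ωL = 15.9 Ω
X_C = 1/(ωC) = 4.07 Ω
Net reactance X = X_L − X_C = 11.9 Ω
Z = 12.0 + j11.9 Ω
|Z| = √(12.0² + 11.9²) = 16.9 Ω

16.9 Ω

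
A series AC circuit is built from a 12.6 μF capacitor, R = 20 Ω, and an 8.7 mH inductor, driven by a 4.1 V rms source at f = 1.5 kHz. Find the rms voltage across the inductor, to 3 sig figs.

4.41 V

ω = 2πf = 9425 rad/s
X_L = ωL = 82.0 Ω
X_C = 1/(ωC) = 8.42 Ω
Net reactance X = X_L − X_C = 73.6 Ω
Z = 20.0 + j73.6 Ω
|Z| = √(20.0² + 73.6²) = 76.2 Ω
I = V/|Z| = 53.8 mA
V_L = I·|Z_L| = 0.0538 × 82.0 = 4.41 V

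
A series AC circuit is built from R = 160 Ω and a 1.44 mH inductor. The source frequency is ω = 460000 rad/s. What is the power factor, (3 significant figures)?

X_L = ωL = 662 Ω
Z = 160 + j662 Ω
|Z| = √(160² + 662²) = 681 Ω
∠Z = arctan(662/160) = 76.4°
cos φ = cos(76.4°) = 0.235

0.235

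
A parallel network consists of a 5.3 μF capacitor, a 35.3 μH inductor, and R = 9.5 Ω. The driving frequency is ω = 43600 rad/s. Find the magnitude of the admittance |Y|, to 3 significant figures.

X_L = ωL = 1.54 Ω
X_C = 1/(ωC) = 4.33 Ω
Parallel: admittances add. Y = 1/R + 1/(jωL) + jωC
Y = (0.105 − j0.419) S
|Y| = 0.432 S → |Z| = 1/|Y| = 2.32 Ω, ∠Z = −∠Y = 75.9°

432 mS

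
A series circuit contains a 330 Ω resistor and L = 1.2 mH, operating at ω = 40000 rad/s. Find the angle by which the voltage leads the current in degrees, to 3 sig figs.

8.28°

X_L = ωL = 48.0 Ω
Z = 330 + j48.0 Ω
|Z| = √(330² + 48.0²) = 333 Ω
∠Z = arctan(48.0/330) = 8.28°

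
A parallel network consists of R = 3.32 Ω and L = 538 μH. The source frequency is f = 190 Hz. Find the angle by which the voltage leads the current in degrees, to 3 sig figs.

79.1°

ω = 2πf = 1194 rad/s
X_L = ωL = 0.642 Ω
Parallel: admittances add. Y = 1/R + 1/(jωL)
Y = (0.301 − j1.56) S
|Y| = 1.59 S → |Z| = 1/|Y| = 0.631 Ω, ∠Z = −∠Y = 79.1°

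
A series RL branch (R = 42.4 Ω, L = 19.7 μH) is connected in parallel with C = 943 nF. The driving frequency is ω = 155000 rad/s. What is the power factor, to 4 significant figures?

X_L = ωL = 3.054 Ω
X_C = 1/(ωC) = 6.842 Ω
Branch 1 (R+jX_L): Z₁ = 42.40 + j3.054 Ω, |Z₁| = 42.51 Ω
Branch 2 (−jX_C): Z₂ = −j6.842 Ω
Parallel: Z = Z₁Z₂/(Z₁+Z₂), |Z| = 6.832 Ω, ∠Z = -80.78°
cos φ = cos(-80.78°) = 0.1603

0.1603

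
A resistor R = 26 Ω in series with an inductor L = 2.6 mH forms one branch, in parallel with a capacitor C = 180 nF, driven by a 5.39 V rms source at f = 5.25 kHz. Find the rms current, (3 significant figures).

30.9 mA

ω = 2πf = 32990 rad/s
X_L = ωL = 85.8 Ω
X_C = 1/(ωC) = 168 Ω
Branch 1 (R+jX_L): Z₁ = 26.0 + j85.8 Ω, |Z₁| = 89.6 Ω
Branch 2 (−jX_C): Z₂ = −j168 Ω
Parallel: Z = Z₁Z₂/(Z₁+Z₂), |Z| = 174 Ω, ∠Z = 55.7°
I = V/|Z| = 5.39/174 = 30.9 mA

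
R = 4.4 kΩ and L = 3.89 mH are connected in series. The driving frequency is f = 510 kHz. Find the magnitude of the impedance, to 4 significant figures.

13220 Ω

ω = 2πf = 3.204e+06 rad/s
X_L = ωL = 12470 Ω
Z = 4400 + j12470 Ω
|Z| = √(4400² + 12470²) = 13220 Ω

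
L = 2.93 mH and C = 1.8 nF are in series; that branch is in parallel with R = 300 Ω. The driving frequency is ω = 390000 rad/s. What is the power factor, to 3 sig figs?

0.685

X_L = ωL = 1140 Ω
X_C = 1/(ωC) = 1420 Ω
Branch 1: Z₁ = R = 300 Ω
Branch 2 (series LC): Z₂ = j(X_L − X_C) = −j282 Ω
Parallel: Z = Z₁Z₂/(Z₁+Z₂), |Z| = 205 Ω, ∠Z = -46.8°
cos φ = cos(-46.8°) = 0.685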